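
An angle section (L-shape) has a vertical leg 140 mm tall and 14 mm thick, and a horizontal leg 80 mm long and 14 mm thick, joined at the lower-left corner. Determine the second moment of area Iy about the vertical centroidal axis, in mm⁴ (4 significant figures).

Break the section into simple shapes (no overlaps), measuring from the bottom-left corner of the bounding box.
Vertical leg: 14 × 140, A = 1 960 mm², x = 7 mm, Ī = 32013.3 mm⁴.
Horizontal leg (remainder): 66 × 14, A = 924 mm², x = 47 mm, Ī = 335 412 mm⁴.
Centroid: x̄ = ΣA·x / ΣA = 19.8155 mm.
Transfer each piece to the vertical centroidal axis using Ī + A·d² with d = x − 19.8155:
  vertical leg: d = -12.8155 mm → contributes +353 920 mm⁴
  horizontal leg (remainder): d = 27.1845 mm → contributes +1 018 244 mm⁴
Total I = 1 372 163 mm⁴.

Iy ≈ 1.372 × 10⁶ mm⁴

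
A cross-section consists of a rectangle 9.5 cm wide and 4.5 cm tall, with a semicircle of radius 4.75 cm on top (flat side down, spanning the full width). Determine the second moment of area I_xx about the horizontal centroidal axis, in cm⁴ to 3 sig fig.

Decompose the section into non-overlapping parts with the origin at the bottom-left of its bounding rectangle.
Rectangular body: 9.5 × 4.5, A = 42.75 cm², y = 2.25 cm, Ī = 72.141 cm⁴.
Semicircular cap: semicircle r = 4.75, A = 35.441 cm², y = 6.516 cm, Ī = 55.874 cm⁴.
Centroid: ȳ = ΣA·y / ΣA = 4.1836 cm.
Transfer each piece to the horizontal centroidal axis using Ī + A·d² with d = y − 4.1836:
  rectangular body: d = -1.9336 cm → contributes +231.97 cm⁴
  semicircular cap: d = 2.3324 cm → contributes +248.67 cm⁴
Total I = 480.64 cm⁴.

I_xx ≈ 481 cm⁴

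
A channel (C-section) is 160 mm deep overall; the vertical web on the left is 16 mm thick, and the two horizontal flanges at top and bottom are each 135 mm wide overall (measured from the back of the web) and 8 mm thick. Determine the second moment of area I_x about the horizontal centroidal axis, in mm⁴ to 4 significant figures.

Split into non-overlapping primitives; take the origin at the lower-left of the bounding box.
Web: 16 × 160, A = 2 560 mm², y = 80 mm, Ī = 5 461 333 mm⁴.
Top flange (beyond web): 119 × 8, A = 952 mm², y = 156 mm, Ī = 5077.33 mm⁴.
Bottom flange (beyond web): 119 × 8, A = 952 mm², y = 4 mm, Ī = 5077.33 mm⁴.
By symmetry the centroid is at mid-height, ȳ = 80 mm.
Transfer each piece to the horizontal centroidal axis using Ī + A·d² with d = y − 80:
  web: d = 0 mm → contributes +5 461 333 mm⁴
  top flange (beyond web): d = 76 mm → contributes +5 503 829 mm⁴
  bottom flange (beyond web): d = -76 mm → contributes +5 503 829 mm⁴
Total I = 16 468 992 mm⁴.

I_x ≈ 1.647 × 10⁷ mm⁴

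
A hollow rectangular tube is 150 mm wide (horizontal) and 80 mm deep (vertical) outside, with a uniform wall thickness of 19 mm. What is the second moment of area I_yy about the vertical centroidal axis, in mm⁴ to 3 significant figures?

I_yy ≈ 1.76 × 10⁷ mm⁴

Split into non-overlapping primitives; take the origin at the lower-left of the bounding box.
Outer rectangle: 150 × 80, A = 12 000 mm², x = 75 mm, Ī = 22 500 000 mm⁴.
Inner void (subtracted): 112 × 42, A = 4 704 mm², x = 75 mm, Ī = 4 917 248 mm⁴.
By symmetry the centroid is at mid-width, x̄ = 75 mm.
All pieces are centred on the vertical centroidal axis, so I = ΣĪ (holes subtracted) = 17 582 752 mm⁴.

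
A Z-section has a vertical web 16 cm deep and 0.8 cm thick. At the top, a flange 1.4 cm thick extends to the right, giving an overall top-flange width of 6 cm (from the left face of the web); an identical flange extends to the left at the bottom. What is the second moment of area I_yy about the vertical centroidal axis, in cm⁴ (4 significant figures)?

Treat the section as a set of non-overlapping primitives; coordinates are from the bounding-box lower-left.
Web: 0.8 × 16, A = 12.8 cm², x = 5.6 cm, Ī = 0.682667 cm⁴.
Top flange (beyond web): 5.2 × 1.4, A = 7.28 cm², x = 8.6 cm, Ī = 16.4043 cm⁴.
Bottom flange (beyond web): 5.2 × 1.4, A = 7.28 cm², x = 2.6 cm, Ī = 16.4043 cm⁴.
Centroid: x̄ = ΣA·x / ΣA = 5.6 cm.
Transfer each piece to the vertical centroidal axis using Ī + A·d² with d = x − 5.6:
  web: d = 0 cm → contributes +0.682667 cm⁴
  top flange (beyond web): d = 3 cm → contributes +81.9243 cm⁴
  bottom flange (beyond web): d = -3 cm → contributes +81.9243 cm⁴
Total I = 164.531 cm⁴.

I_yy ≈ 164.5 cm⁴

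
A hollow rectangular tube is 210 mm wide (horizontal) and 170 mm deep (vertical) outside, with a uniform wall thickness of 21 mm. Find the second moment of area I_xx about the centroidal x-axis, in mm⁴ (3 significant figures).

I_xx ≈ 5.66 × 10⁷ mm⁴

Decompose the section into non-overlapping parts with the origin at the bottom-left of its bounding rectangle.
Outer rectangle: 210 × 170, A = 35 700 mm², y = 85 mm, Ī = 85 977 500 mm⁴.
Inner void (subtracted): 168 × 128, A = 21 504 mm², y = 85 mm, Ī = 29 360 128 mm⁴.
By symmetry the centroid is at mid-height, ȳ = 85 mm.
All pieces are centred on the centroidal x-axis, so I = ΣĪ (holes subtracted) = 56 617 372 mm⁴.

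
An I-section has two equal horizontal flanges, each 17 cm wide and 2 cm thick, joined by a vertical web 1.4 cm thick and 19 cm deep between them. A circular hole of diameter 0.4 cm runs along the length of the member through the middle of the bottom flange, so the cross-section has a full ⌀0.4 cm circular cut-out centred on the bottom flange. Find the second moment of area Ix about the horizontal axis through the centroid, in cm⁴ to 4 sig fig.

Decompose the section into non-overlapping parts with the origin at the bottom-left of its bounding rectangle.
Bottom flange: 17 × 2, A = 34 cm², y = 1 cm, Ī = 11.3333 cm⁴.
Web: 1.4 × 19, A = 26.6 cm², y = 11.5 cm, Ī = 800.217 cm⁴.
Top flange: 17 × 2, A = 34 cm², y = 22 cm, Ī = 11.3333 cm⁴.
Hole (subtracted): ⌀0.4, A = 0.125664 cm², y = 1 cm, Ī = 0.00125664 cm⁴.
Centroid: ȳ = ΣA·y / ΣA = 11.514 cm.
Transfer each piece to the horizontal axis through the centroid using Ī + A·d² with d = y − 11.514:
  bottom flange: d = -10.514 cm → contributes +3769.81 cm⁴
  web: d = -0.0139664 cm → contributes +800.222 cm⁴
  top flange: d = 10.486 cm → contributes +3749.87 cm⁴
  hole: d = -10.514 cm → contributes −13.8926 cm⁴
Total I = 8306.01 cm⁴.

Ix ≈ 8306 cm⁴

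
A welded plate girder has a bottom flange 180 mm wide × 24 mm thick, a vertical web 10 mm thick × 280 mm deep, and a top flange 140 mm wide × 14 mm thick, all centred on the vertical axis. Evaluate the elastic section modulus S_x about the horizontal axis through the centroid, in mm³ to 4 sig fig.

Split into non-overlapping primitives; take the origin at the lower-left of the bounding box.
Bottom plate: 180 × 24, A = 4 320 mm², y = 12 mm, Ī = 207 360 mm⁴.
Web plate: 10 × 280, A = 2 800 mm², y = 164 mm, Ī = 18 293 333 mm⁴.
Top plate: 140 × 14, A = 1 960 mm², y = 311 mm, Ī = 32013.3 mm⁴.
Centroid: ȳ = ΣA·y / ΣA = 123.414 mm.
Transfer each piece to the horizontal axis through the centroid using Ī + A·d² with d = y − 123.414:
  bottom plate: d = -111.414 mm → contributes +53 831 956 mm⁴
  web plate: d = 40.5859 mm → contributes +22 905 537 mm⁴
  top plate: d = 187.586 mm → contributes +69 001 417 mm⁴
Total I = 145 738 910 mm⁴.
Extreme fibre distance c = 194.586 mm; S = I/c = 748 970 mm³.

S_x ≈ 7.490 × 10⁵ mm³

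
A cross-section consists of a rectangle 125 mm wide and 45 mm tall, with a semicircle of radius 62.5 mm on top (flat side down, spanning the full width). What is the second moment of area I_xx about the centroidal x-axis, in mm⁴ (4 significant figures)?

Split into non-overlapping primitives; take the origin at the lower-left of the bounding box.
Rectangular body: 125 × 45, A = 5 625 mm², y = 22.5 mm, Ī = 949 219 mm⁴.
Semicircular cap: semicircle r = 62.5, A = 6135.92 mm², y = 71.5258 mm, Ī = 1 674 758 mm⁴.
Centroid: ȳ = ΣA·y / ΣA = 48.0778 mm.
Transfer each piece to the centroidal x-axis using Ī + A·d² with d = y − 48.0778:
  rectangular body: d = -25.5778 mm → contributes +4 629 232 mm⁴
  semicircular cap: d = 23.448 mm → contributes +5 048 346 mm⁴
Total I = 9 677 577 mm⁴.

I_xx ≈ 9.678 × 10⁶ mm⁴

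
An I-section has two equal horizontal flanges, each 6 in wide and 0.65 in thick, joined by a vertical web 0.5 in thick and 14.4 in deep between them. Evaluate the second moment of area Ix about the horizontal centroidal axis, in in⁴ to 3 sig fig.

Split into non-overlapping primitives; take the origin at the lower-left of the bounding box.
Bottom flange: 6 × 0.65, A = 3.9 in², y = 0.325 in, Ī = 0.13731 in⁴.
Web: 0.5 × 14.4, A = 7.2 in², y = 7.85 in, Ī = 124.42 in⁴.
Top flange: 6 × 0.65, A = 3.9 in², y = 15.375 in, Ī = 0.13731 in⁴.
By symmetry the centroid is at mid-height, ȳ = 7.85 in.
Transfer each piece to the horizontal centroidal axis using Ī + A·d² with d = y − 7.85:
  bottom flange: d = -7.525 in → contributes +220.98 in⁴
  web: d = 0 in → contributes +124.42 in⁴
  top flange: d = 7.525 in → contributes +220.98 in⁴
Total I = 566.37 in⁴.

Ix ≈ 566 in⁴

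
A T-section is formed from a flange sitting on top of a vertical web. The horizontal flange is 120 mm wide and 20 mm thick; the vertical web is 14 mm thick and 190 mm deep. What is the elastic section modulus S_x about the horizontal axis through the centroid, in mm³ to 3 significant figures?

S_x ≈ 1.52 × 10⁵ mm³

Break the section into simple shapes (no overlaps), measuring from the bottom-left corner of the bounding box.
Flange: 120 × 20, A = 2 400 mm², y = 200 mm, Ī = 80 000 mm⁴.
Web: 14 × 190, A = 2 660 mm², y = 95 mm, Ī = 8 002 167 mm⁴.
Centroid: ȳ = ΣA·y / ΣA = 144.8 mm.
Transfer each piece to the horizontal axis through the centroid using Ī + A·d² with d = y − 144.8:
  flange: d = 55.198 mm → contributes +7 392 268 mm⁴
  web: d = -49.802 mm → contributes +14 599 701 mm⁴
Total I = 21 991 969 mm⁴.
Extreme fibre distance c = 144.8 mm; S = I/c = 151 876 mm³.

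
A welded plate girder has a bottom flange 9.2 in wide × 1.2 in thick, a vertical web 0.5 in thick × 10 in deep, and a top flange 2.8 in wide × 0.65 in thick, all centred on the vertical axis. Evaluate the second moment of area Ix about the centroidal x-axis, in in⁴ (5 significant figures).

Ix ≈ 288.70 in⁴

Decompose the section into non-overlapping parts with the origin at the bottom-left of its bounding rectangle.
Bottom plate: 9.2 × 1.2, A = 11.04 in², y = 0.6 in, Ī = 1.3248 in⁴.
Web plate: 0.5 × 10, A = 5 in², y = 6.2 in, Ī = 41.66667 in⁴.
Top plate: 2.8 × 0.65, A = 1.82 in², y = 11.525 in, Ī = 0.06407917 in⁴.
Centroid: ȳ = ΣA·y / ΣA = 3.281047 in.
Transfer each piece to the centroidal x-axis using Ī + A·d² with d = y − 3.281047:
  bottom plate: d = -2.681047 in → contributes +80.68047 in⁴
  web plate: d = 2.918953 in → contributes +84.2681 in⁴
  top plate: d = 8.243953 in → contributes +123.7563 in⁴
Total I = 288.7049 in⁴.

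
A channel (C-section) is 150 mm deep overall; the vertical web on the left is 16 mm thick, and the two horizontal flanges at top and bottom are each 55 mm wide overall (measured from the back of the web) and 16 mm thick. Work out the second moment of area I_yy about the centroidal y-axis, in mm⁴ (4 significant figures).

I_yy ≈ 8.303 × 10⁵ mm⁴

Split into non-overlapping primitives; take the origin at the lower-left of the bounding box.
Web: 16 × 150, A = 2 400 mm², x = 8 mm, Ī = 51 200 mm⁴.
Top flange (beyond web): 39 × 16, A = 624 mm², x = 35.5 mm, Ī = 79 092 mm⁴.
Bottom flange (beyond web): 39 × 16, A = 624 mm², x = 35.5 mm, Ī = 79 092 mm⁴.
Centroid: x̄ = ΣA·x / ΣA = 17.4079 mm.
Transfer each piece to the centroidal y-axis using Ī + A·d² with d = x − 17.4079:
  web: d = -9.40789 mm → contributes +263 620 mm⁴
  top flange (beyond web): d = 18.0921 mm → contributes +283 342 mm⁴
  bottom flange (beyond web): d = 18.0921 mm → contributes +283 342 mm⁴
Total I = 830 305 mm⁴.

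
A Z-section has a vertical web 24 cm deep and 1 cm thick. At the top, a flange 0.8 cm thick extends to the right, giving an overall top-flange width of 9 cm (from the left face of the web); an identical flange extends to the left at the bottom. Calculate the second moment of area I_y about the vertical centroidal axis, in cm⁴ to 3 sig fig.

Treat the section as a set of non-overlapping primitives; coordinates are from the bounding-box lower-left.
Web: 1 × 24, A = 24 cm², x = 8.5 cm, Ī = 2 cm⁴.
Top flange (beyond web): 8 × 0.8, A = 6.4 cm², x = 13 cm, Ī = 34.133 cm⁴.
Bottom flange (beyond web): 8 × 0.8, A = 6.4 cm², x = 4 cm, Ī = 34.133 cm⁴.
Centroid: x̄ = ΣA·x / ΣA = 8.5 cm.
Transfer each piece to the vertical centroidal axis using Ī + A·d² with d = x − 8.5:
  web: d = 0 cm → contributes +2 cm⁴
  top flange (beyond web): d = 4.5 cm → contributes +163.73 cm⁴
  bottom flange (beyond web): d = -4.5 cm → contributes +163.73 cm⁴
Total I = 329.47 cm⁴.

I_y ≈ 329 cm⁴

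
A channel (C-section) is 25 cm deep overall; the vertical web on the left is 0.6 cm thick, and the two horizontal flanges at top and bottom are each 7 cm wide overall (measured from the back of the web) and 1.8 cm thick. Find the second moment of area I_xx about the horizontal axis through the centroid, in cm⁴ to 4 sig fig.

I_xx ≈ 3888 cm⁴

Decompose the section into non-overlapping parts with the origin at the bottom-left of its bounding rectangle.
Web: 0.6 × 25, A = 15 cm², y = 12.5 cm, Ī = 781.25 cm⁴.
Top flange (beyond web): 6.4 × 1.8, A = 11.52 cm², y = 24.1 cm, Ī = 3.1104 cm⁴.
Bottom flange (beyond web): 6.4 × 1.8, A = 11.52 cm², y = 0.9 cm, Ī = 3.1104 cm⁴.
By symmetry the centroid is at mid-height, ȳ = 12.5 cm.
Transfer each piece to the horizontal axis through the centroid using Ī + A·d² with d = y − 12.5:
  web: d = 0 cm → contributes +781.25 cm⁴
  top flange (beyond web): d = 11.6 cm → contributes +1553.24 cm⁴
  bottom flange (beyond web): d = -11.6 cm → contributes +1553.24 cm⁴
Total I = 3887.73 cm⁴.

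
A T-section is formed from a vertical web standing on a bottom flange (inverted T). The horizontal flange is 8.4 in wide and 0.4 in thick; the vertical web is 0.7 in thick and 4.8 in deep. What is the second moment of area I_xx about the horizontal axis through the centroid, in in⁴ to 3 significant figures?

Break the section into simple shapes (no overlaps), measuring from the bottom-left corner of the bounding box.
Flange: 8.4 × 0.4, A = 3.36 in², y = 0.2 in, Ī = 0.0448 in⁴.
Web: 0.7 × 4.8, A = 3.36 in², y = 2.8 in, Ī = 6.4512 in⁴.
Centroid: ȳ = ΣA·y / ΣA = 1.5 in.
Transfer each piece to the horizontal axis through the centroid using Ī + A·d² with d = y − 1.5:
  flange: d = -1.3 in → contributes +5.7232 in⁴
  web: d = 1.3 in → contributes +12.13 in⁴
Total I = 17.853 in⁴.

I_xx ≈ 17.9 in⁴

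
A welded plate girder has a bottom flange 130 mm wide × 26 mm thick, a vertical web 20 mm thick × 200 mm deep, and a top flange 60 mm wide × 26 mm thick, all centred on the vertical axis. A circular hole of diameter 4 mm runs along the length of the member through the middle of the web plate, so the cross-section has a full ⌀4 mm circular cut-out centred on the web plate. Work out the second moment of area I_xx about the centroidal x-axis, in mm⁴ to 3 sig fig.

I_xx ≈ 7.20 × 10⁷ mm⁴

Break the section into simple shapes (no overlaps), measuring from the bottom-left corner of the bounding box.
Bottom plate: 130 × 26, A = 3 380 mm², y = 13 mm, Ī = 190 407 mm⁴.
Web plate: 20 × 200, A = 4 000 mm², y = 126 mm, Ī = 13 333 333 mm⁴.
Top plate: 60 × 26, A = 1 560 mm², y = 239 mm, Ī = 87 880 mm⁴.
Hole (subtracted): ⌀4, A = 12.566 mm², y = 126 mm, Ī = 12.566 mm⁴.
Centroid: ȳ = ΣA·y / ΣA = 102.96 mm.
Transfer each piece to the centroidal x-axis using Ī + A·d² with d = y − 102.96:
  bottom plate: d = -89.963 mm → contributes +27 545 988 mm⁴
  web plate: d = 23.037 mm → contributes +15 456 120 mm⁴
  top plate: d = 136.04 mm → contributes +28 957 281 mm⁴
  hole: d = 23.037 mm → contributes −6681.5 mm⁴
Total I = 71 952 708 mm⁴.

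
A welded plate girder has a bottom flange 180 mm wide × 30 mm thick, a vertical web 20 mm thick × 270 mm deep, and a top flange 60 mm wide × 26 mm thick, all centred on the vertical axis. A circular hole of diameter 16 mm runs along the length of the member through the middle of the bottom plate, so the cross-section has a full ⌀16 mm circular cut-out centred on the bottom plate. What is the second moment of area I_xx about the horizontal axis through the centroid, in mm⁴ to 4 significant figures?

Treat the section as a set of non-overlapping primitives; coordinates are from the bounding-box lower-left.
Bottom plate: 180 × 30, A = 5 400 mm², y = 15 mm, Ī = 405 000 mm⁴.
Web plate: 20 × 270, A = 5 400 mm², y = 165 mm, Ī = 32 805 000 mm⁴.
Top plate: 60 × 26, A = 1 560 mm², y = 313 mm, Ī = 87 880 mm⁴.
Hole (subtracted): ⌀16, A = 201.062 mm², y = 15 mm, Ī = 3216.99 mm⁴.
Centroid: ȳ = ΣA·y / ΣA = 119.851 mm.
Transfer each piece to the horizontal axis through the centroid using Ī + A·d² with d = y − 119.851:
  bottom plate: d = -104.851 mm → contributes +59 771 450 mm⁴
  web plate: d = 45.1487 mm → contributes +43 812 406 mm⁴
  top plate: d = 193.149 mm → contributes +58 285 919 mm⁴
  hole: d = -104.851 mm → contributes −2 213 649 mm⁴
Total I = 159 656 126 mm⁴.

I_xx ≈ 1.597 × 10⁸ mm⁴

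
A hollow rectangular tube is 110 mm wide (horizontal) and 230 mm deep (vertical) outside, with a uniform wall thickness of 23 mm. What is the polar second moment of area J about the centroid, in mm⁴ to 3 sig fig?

J ≈ 9.98 × 10⁷ mm⁴

Treat the section as a set of non-overlapping primitives; coordinates are from the bounding-box lower-left.
Outer rectangle: 110 × 230, A = 25 300 mm², y = 115 mm, Ī = 111 530 833 mm⁴.
Inner void (subtracted): 64 × 184, A = 11 776 mm², y = 115 mm, Ī = 33 224 021 mm⁴.
By symmetry the centroid is at mid-height, ȳ = 115 mm.
All pieces are centred on the centroidal x-axis, so I = ΣĪ (holes subtracted) = 78 306 812 mm⁴.
Repeating about the centroidal y-axis gives I_y = 21 491 292 mm⁴.
Polar second moment: J = I_x + I_y = 99 798 104 mm⁴.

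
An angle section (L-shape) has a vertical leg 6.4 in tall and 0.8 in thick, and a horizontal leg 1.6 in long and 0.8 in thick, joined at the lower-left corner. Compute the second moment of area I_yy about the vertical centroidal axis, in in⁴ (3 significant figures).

Treat the section as a set of non-overlapping primitives; coordinates are from the bounding-box lower-left.
Vertical leg: 0.8 × 6.4, A = 5.12 in², x = 0.4 in, Ī = 0.27307 in⁴.
Horizontal leg (remainder): 0.8 × 0.8, A = 0.64 in², x = 1.2 in, Ī = 0.034133 in⁴.
Centroid: x̄ = ΣA·x / ΣA = 0.48889 in.
Transfer each piece to the vertical centroidal axis using Ī + A·d² with d = x − 0.48889:
  vertical leg: d = -0.088889 in → contributes +0.31352 in⁴
  horizontal leg (remainder): d = 0.71111 in → contributes +0.35777 in⁴
Total I = 0.67129 in⁴.

I_yy ≈ 0.671 in⁴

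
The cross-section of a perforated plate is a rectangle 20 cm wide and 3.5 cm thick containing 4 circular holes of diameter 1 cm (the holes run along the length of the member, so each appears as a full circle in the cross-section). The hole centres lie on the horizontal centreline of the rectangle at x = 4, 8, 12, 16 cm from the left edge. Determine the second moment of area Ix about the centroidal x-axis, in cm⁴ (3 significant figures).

Treat the section as a set of non-overlapping primitives; coordinates are from the bounding-box lower-left.
Plate: 20 × 3.5, A = 70 cm², y = 1.75 cm, Ī = 71.458 cm⁴.
Hole 1 (subtracted): ⌀1, A = 0.7854 cm², y = 1.75 cm, Ī = 0.049087 cm⁴.
Hole 2 (subtracted): ⌀1, A = 0.7854 cm², y = 1.75 cm, Ī = 0.049087 cm⁴.
Hole 3 (subtracted): ⌀1, A = 0.7854 cm², y = 1.75 cm, Ī = 0.049087 cm⁴.
Hole 4 (subtracted): ⌀1, A = 0.7854 cm², y = 1.75 cm, Ī = 0.049087 cm⁴.
By symmetry the centroid is at mid-height, ȳ = 1.75 cm.
All pieces are centred on the centroidal x-axis, so I = ΣĪ (holes subtracted) = 71.262 cm⁴.

Ix ≈ 71.3 cm⁴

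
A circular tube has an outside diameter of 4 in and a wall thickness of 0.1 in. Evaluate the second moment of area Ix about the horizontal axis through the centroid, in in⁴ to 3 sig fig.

Ix ≈ 2.33 in⁴

Treat the section as a set of non-overlapping primitives; coordinates are from the bounding-box lower-left.
Outer circle: ⌀4, A = 12.566 in², y = 2 in, Ī = 12.566 in⁴.
Bore (subtracted): ⌀3.8, A = 11.341 in², y = 2 in, Ī = 10.235 in⁴.
By symmetry the centroid is at mid-height, ȳ = 2 in.
All pieces are centred on the horizontal axis through the centroid, so I = ΣĪ (holes subtracted) = 2.331 in⁴.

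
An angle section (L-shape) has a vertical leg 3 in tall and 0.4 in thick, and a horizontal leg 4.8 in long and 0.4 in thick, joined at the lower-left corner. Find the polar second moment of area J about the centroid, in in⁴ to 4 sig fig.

Decompose the section into non-overlapping parts with the origin at the bottom-left of its bounding rectangle.
Vertical leg: 0.4 × 3, A = 1.2 in², y = 1.5 in, Ī = 0.9 in⁴.
Horizontal leg (remainder): 4.4 × 0.4, A = 1.76 in², y = 0.2 in, Ī = 0.0234667 in⁴.
Centroid: ȳ = ΣA·y / ΣA = 0.727027 in.
Transfer each piece to the centroidal x-axis using Ī + A·d² with d = y − 0.727027:
  vertical leg: d = 0.772973 in → contributes +1.61698 in⁴
  horizontal leg (remainder): d = -0.527027 in → contributes +0.51232 in⁴
Total I = 2.1293 in⁴.
For the y-axis: x̄ = 1.62703 in.
Repeating about the centroidal y-axis gives I_y = 6.9653 in⁴.
Polar second moment: J = I_x + I_y = 9.09461 in⁴.

J ≈ 9.095 in⁴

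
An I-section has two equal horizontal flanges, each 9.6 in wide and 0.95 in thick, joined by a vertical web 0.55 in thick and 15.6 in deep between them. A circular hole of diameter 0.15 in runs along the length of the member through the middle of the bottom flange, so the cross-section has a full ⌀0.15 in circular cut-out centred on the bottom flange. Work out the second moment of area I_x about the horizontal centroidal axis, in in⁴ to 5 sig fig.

I_x ≈ 1423.2 in⁴

Decompose the section into non-overlapping parts with the origin at the bottom-left of its bounding rectangle.
Bottom flange: 9.6 × 0.95, A = 9.12 in², y = 0.475 in, Ī = 0.6859 in⁴.
Web: 0.55 × 15.6, A = 8.58 in², y = 8.75 in, Ī = 174.0024 in⁴.
Top flange: 9.6 × 0.95, A = 9.12 in², y = 17.025 in, Ī = 0.6859 in⁴.
Hole (subtracted): ⌀0.15, A = 0.01767146 in², y = 0.475 in, Ī = 0.00002485049 in⁴.
Centroid: ȳ = ΣA·y / ΣA = 8.755456 in.
Transfer each piece to the horizontal centroidal axis using Ī + A·d² with d = y − 8.755456:
  bottom flange: d = -8.280456 in → contributes +626.0074 in⁴
  web: d = -0.005455919 in → contributes +174.0027 in⁴
  top flange: d = 8.269544 in → contributes +624.3604 in⁴
  hole: d = -8.280456 in → contributes −1.211685 in⁴
Total I = 1423.159 in⁴.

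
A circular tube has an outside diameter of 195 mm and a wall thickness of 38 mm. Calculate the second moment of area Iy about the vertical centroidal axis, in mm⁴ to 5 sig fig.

Treat the section as a set of non-overlapping primitives; coordinates are from the bounding-box lower-left.
Outer circle: ⌀195, A = 29864.77 mm², x = 97.5 mm, Ī = 70 975 481 mm⁴.
Bore (subtracted): ⌀119, A = 11122.02 mm², x = 97.5 mm, Ī = 9 843 686 mm⁴.
By symmetry the centroid is at mid-width, x̄ = 97.5 mm.
All pieces are centred on the vertical centroidal axis, so I = ΣĪ (holes subtracted) = 61 131 795 mm⁴.

Iy ≈ 6.1132 × 10⁷ mm⁴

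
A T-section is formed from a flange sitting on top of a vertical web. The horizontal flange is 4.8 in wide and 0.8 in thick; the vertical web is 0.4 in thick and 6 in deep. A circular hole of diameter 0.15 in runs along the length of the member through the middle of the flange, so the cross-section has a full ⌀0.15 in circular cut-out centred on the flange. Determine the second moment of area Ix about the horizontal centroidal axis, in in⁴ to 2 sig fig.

Ix ≈ 24 in⁴

Decompose the section into non-overlapping parts with the origin at the bottom-left of its bounding rectangle.
Flange: 4.8 × 0.8, A = 3.84 in², y = 6.4 in, Ī = 0.2048 in⁴.
Web: 0.4 × 6, A = 2.4 in², y = 3 in, Ī = 7.2 in⁴.
Hole (subtracted): ⌀0.15, A = 0.01767 in², y = 6.4 in, Ī = 0.00002485 in⁴.
Centroid: ȳ = ΣA·y / ΣA = 5.089 in.
Transfer each piece to the horizontal centroidal axis using Ī + A·d² with d = y − 5.089:
  flange: d = 1.311 in → contributes +6.809 in⁴
  web: d = -2.089 in → contributes +17.67 in⁴
  hole: d = 1.311 in → contributes −0.03042 in⁴
Total I = 24.45 in⁴.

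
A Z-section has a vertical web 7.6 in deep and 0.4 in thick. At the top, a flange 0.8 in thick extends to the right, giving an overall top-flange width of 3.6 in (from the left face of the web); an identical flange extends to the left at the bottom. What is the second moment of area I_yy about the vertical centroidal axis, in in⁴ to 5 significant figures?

Break the section into simple shapes (no overlaps), measuring from the bottom-left corner of the bounding box.
Web: 0.4 × 7.6, A = 3.04 in², x = 3.4 in, Ī = 0.04053333 in⁴.
Top flange (beyond web): 3.2 × 0.8, A = 2.56 in², x = 5.2 in, Ī = 2.184533 in⁴.
Bottom flange (beyond web): 3.2 × 0.8, A = 2.56 in², x = 1.6 in, Ī = 2.184533 in⁴.
Centroid: x̄ = ΣA·x / ΣA = 3.4 in.
Transfer each piece to the vertical centroidal axis using Ī + A·d² with d = x − 3.4:
  web: d = 0 in → contributes +0.04053333 in⁴
  top flange (beyond web): d = 1.8 in → contributes +10.47893 in⁴
  bottom flange (beyond web): d = -1.8 in → contributes +10.47893 in⁴
Total I = 20.9984 in⁴.

I_yy ≈ 20.998 in⁴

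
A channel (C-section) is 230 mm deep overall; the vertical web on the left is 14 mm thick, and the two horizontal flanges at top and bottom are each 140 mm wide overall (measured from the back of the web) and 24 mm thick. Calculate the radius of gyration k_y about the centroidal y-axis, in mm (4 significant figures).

k_y ≈ 44.50 mm

Break the section into simple shapes (no overlaps), measuring from the bottom-left corner of the bounding box.
Web: 14 × 230, A = 3 220 mm², x = 7 mm, Ī = 52593.3 mm⁴.
Top flange (beyond web): 126 × 24, A = 3 024 mm², x = 77 mm, Ī = 4 000 752 mm⁴.
Bottom flange (beyond web): 126 × 24, A = 3 024 mm², x = 77 mm, Ī = 4 000 752 mm⁴.
Centroid: x̄ = ΣA·x / ΣA = 52.6798 mm.
Transfer each piece to the centroidal y-axis using Ī + A·d² with d = x − 52.6798:
  web: d = -45.6798 mm → contributes +6 771 575 mm⁴
  top flange (beyond web): d = 24.3202 mm → contributes +5 789 370 mm⁴
  bottom flange (beyond web): d = 24.3202 mm → contributes +5 789 370 mm⁴
Total I = 18 350 315 mm⁴.
Radius of gyration: k = √(I/A) = √(18 350 315 / 9 268) = 44.4968 mm.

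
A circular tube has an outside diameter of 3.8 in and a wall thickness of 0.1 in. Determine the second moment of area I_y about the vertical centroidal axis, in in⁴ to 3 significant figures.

I_y ≈ 1.99 in⁴

Split into non-overlapping primitives; take the origin at the lower-left of the bounding box.
Outer circle: ⌀3.8, A = 11.341 in², x = 1.9 in, Ī = 10.235 in⁴.
Bore (subtracted): ⌀3.6, A = 10.179 in², x = 1.9 in, Ī = 8.2448 in⁴.
By symmetry the centroid is at mid-width, x̄ = 1.9 in.
All pieces are centred on the vertical centroidal axis, so I = ΣĪ (holes subtracted) = 1.9906 in⁴.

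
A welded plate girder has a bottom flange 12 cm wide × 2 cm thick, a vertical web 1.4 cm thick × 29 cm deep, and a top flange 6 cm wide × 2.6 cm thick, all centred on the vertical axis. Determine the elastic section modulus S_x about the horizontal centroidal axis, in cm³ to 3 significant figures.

Break the section into simple shapes (no overlaps), measuring from the bottom-left corner of the bounding box.
Bottom plate: 12 × 2, A = 24 cm², y = 1 cm, Ī = 8 cm⁴.
Web plate: 1.4 × 29, A = 40.6 cm², y = 16.5 cm, Ī = 2845.4 cm⁴.
Top plate: 6 × 2.6, A = 15.6 cm², y = 32.3 cm, Ī = 8.788 cm⁴.
Centroid: ȳ = ΣA·y / ΣA = 14.935 cm.
Transfer each piece to the horizontal centroidal axis using Ī + A·d² with d = y − 14.935:
  bottom plate: d = -13.935 cm → contributes +4668.4 cm⁴
  web plate: d = 1.5651 cm → contributes +2944.8 cm⁴
  top plate: d = 17.365 cm → contributes +4712.9 cm⁴
Total I = 12 326 cm⁴.
Extreme fibre distance c = 18.665 cm; S = I/c = 660.38 cm³.

S_x ≈ 660 cm³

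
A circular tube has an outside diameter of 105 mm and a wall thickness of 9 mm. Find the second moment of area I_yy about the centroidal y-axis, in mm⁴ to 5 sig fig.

I_yy ≈ 3.1544 × 10⁶ mm⁴

Decompose the section into non-overlapping parts with the origin at the bottom-left of its bounding rectangle.
Outer circle: ⌀105, A = 8659.015 mm², x = 52.5 mm, Ī = 5 966 602 mm⁴.
Bore (subtracted): ⌀87, A = 5944.679 mm², x = 52.5 mm, Ī = 2 812 205 mm⁴.
By symmetry the centroid is at mid-width, x̄ = 52.5 mm.
All pieces are centred on the centroidal y-axis, so I = ΣĪ (holes subtracted) = 3 154 398 mm⁴.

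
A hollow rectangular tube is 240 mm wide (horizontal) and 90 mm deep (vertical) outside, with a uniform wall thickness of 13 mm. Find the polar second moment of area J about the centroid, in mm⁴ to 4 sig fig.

Treat the section as a set of non-overlapping primitives; coordinates are from the bounding-box lower-left.
Outer rectangle: 240 × 90, A = 21 600 mm², y = 45 mm, Ī = 14 580 000 mm⁴.
Inner void (subtracted): 214 × 64, A = 13 696 mm², y = 45 mm, Ī = 4 674 901 mm⁴.
By symmetry the centroid is at mid-height, ȳ = 45 mm.
All pieces are centred on the centroidal x-axis, so I = ΣĪ (holes subtracted) = 9 905 099 mm⁴.
Repeating about the centroidal y-axis gives I_y = 51 411 499 mm⁴.
Polar second moment: J = I_x + I_y = 61 316 597 mm⁴.

J ≈ 6.132 × 10⁷ mm⁴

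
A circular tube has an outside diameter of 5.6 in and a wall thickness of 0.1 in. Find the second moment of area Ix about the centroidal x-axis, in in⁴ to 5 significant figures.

Split into non-overlapping primitives; take the origin at the lower-left of the bounding box.
Outer circle: ⌀5.6, A = 24.63009 in², y = 2.8 in, Ī = 48.27497 in⁴.
Bore (subtracted): ⌀5.4, A = 22.90221 in², y = 2.8 in, Ī = 41.73928 in⁴.
By symmetry the centroid is at mid-height, ȳ = 2.8 in.
All pieces are centred on the centroidal x-axis, so I = ΣĪ (holes subtracted) = 6.535691 in⁴.

Ix ≈ 6.5357 in⁴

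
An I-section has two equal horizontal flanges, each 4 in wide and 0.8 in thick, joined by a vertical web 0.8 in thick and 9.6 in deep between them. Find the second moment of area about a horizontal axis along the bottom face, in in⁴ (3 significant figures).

Split into non-overlapping primitives; take the origin at the lower-left of the bounding box.
Bottom flange: 4 × 0.8, A = 3.2 in², y = 0.4 in, Ī = 0.17067 in⁴.
Web: 0.8 × 9.6, A = 7.68 in², y = 5.6 in, Ī = 58.982 in⁴.
Top flange: 4 × 0.8, A = 3.2 in², y = 10.8 in, Ī = 0.17067 in⁴.
Transfer each piece to the base of the section using Ī + A·d² with d = y − 0:
  bottom flange: d = 0.4 in → contributes +0.68267 in⁴
  web: d = 5.6 in → contributes +299.83 in⁴
  top flange: d = 10.8 in → contributes +373.42 in⁴
Total I = 673.93 in⁴.

I_base ≈ 674 in⁴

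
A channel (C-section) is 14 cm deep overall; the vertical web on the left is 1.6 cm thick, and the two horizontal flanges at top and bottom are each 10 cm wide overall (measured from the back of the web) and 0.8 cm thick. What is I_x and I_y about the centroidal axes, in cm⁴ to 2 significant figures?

I_x ≈ 950 cm⁴, I_y ≈ 290 cm⁴

Split into non-overlapping primitives; take the origin at the lower-left of the bounding box.
Web: 1.6 × 14, A = 22.4 cm², y = 7 cm, Ī = 365.9 cm⁴.
Top flange (beyond web): 8.4 × 0.8, A = 6.72 cm², y = 13.6 cm, Ī = 0.3584 cm⁴.
Bottom flange (beyond web): 8.4 × 0.8, A = 6.72 cm², y = 0.4 cm, Ī = 0.3584 cm⁴.
By symmetry the centroid is at mid-height, ȳ = 7 cm.
Transfer each piece to the centroidal x-axis using Ī + A·d² with d = y − 7:
  web: d = 0 cm → contributes +365.9 cm⁴
  top flange (beyond web): d = 6.6 cm → contributes +293.1 cm⁴
  bottom flange (beyond web): d = -6.6 cm → contributes +293.1 cm⁴
Total I = 952 cm⁴.
For the y-axis: x̄ = 2.675 cm.
Repeating about the centroidal y-axis gives I_y = 293.8 cm⁴.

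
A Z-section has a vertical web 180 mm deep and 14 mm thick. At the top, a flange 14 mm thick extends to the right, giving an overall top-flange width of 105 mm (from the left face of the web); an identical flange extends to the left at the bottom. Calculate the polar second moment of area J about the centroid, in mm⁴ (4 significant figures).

Treat the section as a set of non-overlapping primitives; coordinates are from the bounding-box lower-left.
Web: 14 × 180, A = 2 520 mm², y = 90 mm, Ī = 6 804 000 mm⁴.
Top flange (beyond web): 91 × 14, A = 1 274 mm², y = 173 mm, Ī = 20808.7 mm⁴.
Bottom flange (beyond web): 91 × 14, A = 1 274 mm², y = 7 mm, Ī = 20808.7 mm⁴.
Centroid: ȳ = ΣA·y / ΣA = 90 mm.
Transfer each piece to the centroidal x-axis using Ī + A·d² with d = y − 90:
  web: d = 0 mm → contributes +6 804 000 mm⁴
  top flange (beyond web): d = 83 mm → contributes +8 797 395 mm⁴
  bottom flange (beyond web): d = -83 mm → contributes +8 797 395 mm⁴
Total I = 24 398 789 mm⁴.
For the y-axis: x̄ = 98 mm.
Repeating about the centroidal y-axis gives I_y = 8 822 417 mm⁴.
Polar second moment: J = I_x + I_y = 33 221 207 mm⁴.

J ≈ 3.322 × 10⁷ mm⁴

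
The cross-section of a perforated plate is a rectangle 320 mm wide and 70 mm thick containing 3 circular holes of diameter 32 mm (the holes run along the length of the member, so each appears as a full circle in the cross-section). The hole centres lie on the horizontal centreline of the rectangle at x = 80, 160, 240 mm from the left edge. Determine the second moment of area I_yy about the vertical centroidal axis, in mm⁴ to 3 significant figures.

Decompose the section into non-overlapping parts with the origin at the bottom-left of its bounding rectangle.
Plate: 320 × 70, A = 22 400 mm², x = 160 mm, Ī = 191 146 667 mm⁴.
Hole 1 (subtracted): ⌀32, A = 804.25 mm², x = 80 mm, Ī = 51 472 mm⁴.
Hole 2 (subtracted): ⌀32, A = 804.25 mm², x = 160 mm, Ī = 51 472 mm⁴.
Hole 3 (subtracted): ⌀32, A = 804.25 mm², x = 240 mm, Ī = 51 472 mm⁴.
By symmetry the centroid is at mid-width, x̄ = 160 mm.
Transfer each piece to the vertical centroidal axis using Ī + A·d² with d = x − 160:
  plate: d = 0 mm → contributes +191 146 667 mm⁴
  hole 1: d = -80 mm → contributes −5 198 657 mm⁴
  hole 2: d = 0 mm → contributes −51 472 mm⁴
  hole 3: d = 80 mm → contributes −5 198 657 mm⁴
Total I = 180 697 880 mm⁴.

I_yy ≈ 1.81 × 10⁸ mm⁴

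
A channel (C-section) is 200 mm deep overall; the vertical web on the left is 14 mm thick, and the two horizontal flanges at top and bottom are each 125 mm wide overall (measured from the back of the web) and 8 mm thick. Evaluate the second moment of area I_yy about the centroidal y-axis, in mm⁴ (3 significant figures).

Split into non-overlapping primitives; take the origin at the lower-left of the bounding box.
Web: 14 × 200, A = 2 800 mm², x = 7 mm, Ī = 45 733 mm⁴.
Top flange (beyond web): 111 × 8, A = 888 mm², x = 69.5 mm, Ī = 911 754 mm⁴.
Bottom flange (beyond web): 111 × 8, A = 888 mm², x = 69.5 mm, Ī = 911 754 mm⁴.
Centroid: x̄ = ΣA·x / ΣA = 31.257 mm.
Transfer each piece to the centroidal y-axis using Ī + A·d² with d = x − 31.257:
  web: d = -24.257 mm → contributes +1 693 258 mm⁴
  top flange (beyond web): d = 38.243 mm → contributes +2 210 478 mm⁴
  bottom flange (beyond web): d = 38.243 mm → contributes +2 210 478 mm⁴
Total I = 6 114 215 mm⁴.

I_yy ≈ 6.11 × 10⁶ mm⁴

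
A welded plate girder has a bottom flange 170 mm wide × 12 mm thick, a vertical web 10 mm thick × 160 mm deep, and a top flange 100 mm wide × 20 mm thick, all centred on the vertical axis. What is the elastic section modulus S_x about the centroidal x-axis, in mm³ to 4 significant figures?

Split into non-overlapping primitives; take the origin at the lower-left of the bounding box.
Bottom plate: 170 × 12, A = 2 040 mm², y = 6 mm, Ī = 24 480 mm⁴.
Web plate: 10 × 160, A = 1 600 mm², y = 92 mm, Ī = 3 413 333 mm⁴.
Top plate: 100 × 20, A = 2 000 mm², y = 182 mm, Ī = 66666.7 mm⁴.
Centroid: ȳ = ΣA·y / ΣA = 92.8085 mm.
Transfer each piece to the centroidal x-axis using Ī + A·d² with d = y − 92.8085:
  bottom plate: d = -86.8085 mm → contributes +15 397 344 mm⁴
  web plate: d = -0.808511 mm → contributes +3 414 379 mm⁴
  top plate: d = 89.1915 mm → contributes +15 976 910 mm⁴
Total I = 34 788 633 mm⁴.
Extreme fibre distance c = 99.1915 mm; S = I/c = 350 722 mm³.

S_x ≈ 3.507 × 10⁵ mm³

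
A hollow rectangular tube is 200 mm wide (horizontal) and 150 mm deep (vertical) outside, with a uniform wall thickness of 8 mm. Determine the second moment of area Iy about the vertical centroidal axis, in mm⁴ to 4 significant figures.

Break the section into simple shapes (no overlaps), measuring from the bottom-left corner of the bounding box.
Outer rectangle: 200 × 150, A = 30 000 mm², x = 100 mm, Ī = 100 000 000 mm⁴.
Inner void (subtracted): 184 × 134, A = 24 656 mm², x = 100 mm, Ī = 69 562 795 mm⁴.
By symmetry the centroid is at mid-width, x̄ = 100 mm.
All pieces are centred on the vertical centroidal axis, so I = ΣĪ (holes subtracted) = 30 437 205 mm⁴.

Iy ≈ 3.044 × 10⁷ mm⁴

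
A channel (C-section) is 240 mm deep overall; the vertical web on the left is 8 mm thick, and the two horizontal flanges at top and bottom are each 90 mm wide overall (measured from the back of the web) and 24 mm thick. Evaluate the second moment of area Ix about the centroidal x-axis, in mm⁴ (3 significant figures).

Break the section into simple shapes (no overlaps), measuring from the bottom-left corner of the bounding box.
Web: 8 × 240, A = 1 920 mm², y = 120 mm, Ī = 9 216 000 mm⁴.
Top flange (beyond web): 82 × 24, A = 1 968 mm², y = 228 mm, Ī = 94 464 mm⁴.
Bottom flange (beyond web): 82 × 24, A = 1 968 mm², y = 12 mm, Ī = 94 464 mm⁴.
By symmetry the centroid is at mid-height, ȳ = 120 mm.
Transfer each piece to the centroidal x-axis using Ī + A·d² with d = y − 120:
  web: d = 0 mm → contributes +9 216 000 mm⁴
  top flange (beyond web): d = 108 mm → contributes +23 049 216 mm⁴
  bottom flange (beyond web): d = -108 mm → contributes +23 049 216 mm⁴
Total I = 55 314 432 mm⁴.

Ix ≈ 5.53 × 10⁷ mm⁴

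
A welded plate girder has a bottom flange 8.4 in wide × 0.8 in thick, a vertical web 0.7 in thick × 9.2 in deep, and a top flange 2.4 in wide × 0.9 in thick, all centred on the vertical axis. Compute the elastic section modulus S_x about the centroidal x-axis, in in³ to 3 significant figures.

S_x ≈ 33.7 in³

Treat the section as a set of non-overlapping primitives; coordinates are from the bounding-box lower-left.
Bottom plate: 8.4 × 0.8, A = 6.72 in², y = 0.4 in, Ī = 0.3584 in⁴.
Web plate: 0.7 × 9.2, A = 6.44 in², y = 5.4 in, Ī = 45.423 in⁴.
Top plate: 2.4 × 0.9, A = 2.16 in², y = 10.45 in, Ī = 0.1458 in⁴.
Centroid: ȳ = ΣA·y / ΣA = 3.9188 in.
Transfer each piece to the centroidal x-axis using Ī + A·d² with d = y − 3.9188:
  bottom plate: d = -3.5188 in → contributes +83.565 in⁴
  web plate: d = 1.4812 in → contributes +59.553 in⁴
  top plate: d = 6.5312 in → contributes +92.284 in⁴
Total I = 235.4 in⁴.
Extreme fibre distance c = 6.9812 in; S = I/c = 33.719 in³.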